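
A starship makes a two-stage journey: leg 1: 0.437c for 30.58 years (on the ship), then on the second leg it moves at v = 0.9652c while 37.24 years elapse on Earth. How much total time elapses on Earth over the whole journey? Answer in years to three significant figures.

Δt = 71.2 years

Leg 1: γ = 1/√(1 − 0.437²) = 1/√0.8090 = 1.112; Δt_1 = 1.112 × 30.58 = 34.00 years.
Leg 2: 37.24 years is already measured on Earth.
Total: 34.00 + 37.24 years.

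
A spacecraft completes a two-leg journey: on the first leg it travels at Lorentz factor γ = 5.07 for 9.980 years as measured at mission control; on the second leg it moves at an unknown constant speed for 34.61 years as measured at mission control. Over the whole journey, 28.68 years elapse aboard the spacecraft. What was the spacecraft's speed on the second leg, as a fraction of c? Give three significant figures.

β = 0.636

Leg 1: γ = 5.07; τ_1 = 9.980/5.070 = 1.968 years.
Leg 2: speed unknown; τ_2 = 34.61/γ_2.
Total proper time: 1.968 + τ_2 = 28.68, so τ_2 = 28.68 − 1.968 = 26.71 years.
γ_2 = 34.61/26.71 = 1.296; β = √(1 − 1/γ²) = √0.4043.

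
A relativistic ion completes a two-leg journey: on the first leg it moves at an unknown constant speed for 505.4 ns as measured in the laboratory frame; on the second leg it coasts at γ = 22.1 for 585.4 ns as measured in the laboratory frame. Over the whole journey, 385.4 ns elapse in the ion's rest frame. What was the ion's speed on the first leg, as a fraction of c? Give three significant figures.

β = 0.704

Leg 1: speed unknown; τ_1 = 505.4/γ_1.
Leg 2: γ = 22.1; τ_2 = 585.4/22.10 = 26.49 ns.
Total proper time: τ_1 + 26.49 = 385.4, so τ_1 = 385.4 − 26.49 = 358.9 ns.
γ_1 = 505.4/358.9 = 1.408; β = √(1 − 1/γ²) = √0.4957.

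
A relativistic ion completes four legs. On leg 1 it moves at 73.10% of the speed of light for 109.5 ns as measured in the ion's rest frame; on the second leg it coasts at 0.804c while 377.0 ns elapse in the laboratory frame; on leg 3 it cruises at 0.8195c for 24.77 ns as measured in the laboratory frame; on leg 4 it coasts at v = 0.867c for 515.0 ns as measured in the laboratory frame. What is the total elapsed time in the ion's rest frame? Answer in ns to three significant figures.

Leg 1: 109.5 ns is already measured in the ion's rest frame.
Leg 2: γ = 1/√(1 − 0.804²) = 1/√0.3536 = 1.682; τ_2 = 377.0/1.682 = 224.2 ns.
Leg 3: γ = 1/√(1 − 0.8195²) = 1/√0.3284 = 1.745; τ_3 = 24.77/1.745 = 14.20 ns.
Leg 4: γ = 1/√(1 − 0.867²) = 1/√0.2483 = 2.007; τ_4 = 515.0/2.007 = 256.6 ns.
Total: 109.5 + 224.2 + 14.20 + 256.6 ns.

τ = 604 ns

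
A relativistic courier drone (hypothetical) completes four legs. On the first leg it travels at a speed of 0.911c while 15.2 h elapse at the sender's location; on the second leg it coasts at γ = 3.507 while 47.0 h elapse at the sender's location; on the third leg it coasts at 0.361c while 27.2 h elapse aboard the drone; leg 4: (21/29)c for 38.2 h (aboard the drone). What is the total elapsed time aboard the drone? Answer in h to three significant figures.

τ = 85.1 h

Leg 1: γ = 1/√(1 − 0.911²) = 1/√0.1701 = 2.425; τ_1 = 15.2/2.425 = 6.269 h.
Leg 2: γ = 3.507; τ_2 = 47.0/3.507 = 13.40 h.
Leg 3: 27.2 h is already measured aboard the drone.
Leg 4: 38.2 h is already measured aboard the drone.
Total: 6.269 + 13.40 + 27.20 + 38.20 h.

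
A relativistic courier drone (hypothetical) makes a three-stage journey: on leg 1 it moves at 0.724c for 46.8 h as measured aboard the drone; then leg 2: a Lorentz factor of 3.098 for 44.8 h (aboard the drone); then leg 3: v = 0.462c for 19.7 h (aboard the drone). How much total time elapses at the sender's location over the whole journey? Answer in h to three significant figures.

Leg 1: γ = 1/√(1 − 0.724²) = 1/√0.4758 = 1.450; Δt_1 = 1.450 × 46.8 = 67.85 h.
Leg 2: γ = 3.098; Δt_2 = 3.098 × 44.8 = 138.8 h.
Leg 3: γ = 1/√(1 − 0.462²) = 1/√0.7866 = 1.128; Δt_3 = 1.128 × 19.7 = 22.21 h.
Total: 67.85 + 138.8 + 22.21 h.

Δt = 229 h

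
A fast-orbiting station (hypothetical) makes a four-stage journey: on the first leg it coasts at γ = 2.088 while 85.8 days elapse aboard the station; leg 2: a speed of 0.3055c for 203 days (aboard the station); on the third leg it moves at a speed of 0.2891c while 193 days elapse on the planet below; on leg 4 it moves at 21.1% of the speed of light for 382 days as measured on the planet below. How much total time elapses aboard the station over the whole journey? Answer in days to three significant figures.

Leg 1: 85.8 days is already measured aboard the station.
Leg 2: 203 days is already measured aboard the station.
Leg 3: γ = 1/√(1 − 0.2891²) = 1/√0.9164 = 1.045; τ_3 = 193/1.045 = 184.8 days.
Leg 4: β = 0.211; γ = 1/√(1 − 0.211²) = 1/√0.9555 = 1.023; τ_4 = 382/1.023 = 373.4 days.
Total: 85.80 + 203.0 + 184.8 + 373.4 days.

τ = 847 days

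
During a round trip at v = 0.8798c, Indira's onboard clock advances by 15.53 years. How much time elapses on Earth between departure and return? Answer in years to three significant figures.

Δt = 32.7 years

γ = 1/√(1 − 0.8798²) = 1/√0.2260 = 2.104
Earth-frame duration is the dilated interval: Δt = γτ = 2.104 × 15.53 years.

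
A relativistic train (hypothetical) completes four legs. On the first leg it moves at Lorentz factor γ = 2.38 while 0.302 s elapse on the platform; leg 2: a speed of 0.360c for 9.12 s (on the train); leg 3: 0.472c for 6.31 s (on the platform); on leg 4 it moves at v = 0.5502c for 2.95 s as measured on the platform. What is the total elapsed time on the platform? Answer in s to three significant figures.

Δt = 19.3 s

Leg 1: 0.302 s is already measured on the platform.
Leg 2: γ = 1/√(1 − 0.360²) = 1/√0.8704 = 1.072; Δt_2 = 1.072 × 9.12 = 9.775 s.
Leg 3: 6.31 s is already measured on the platform.
Leg 4: 2.95 s is already measured on the platform.
Total: 0.3020 + 9.775 + 6.310 + 2.950 s.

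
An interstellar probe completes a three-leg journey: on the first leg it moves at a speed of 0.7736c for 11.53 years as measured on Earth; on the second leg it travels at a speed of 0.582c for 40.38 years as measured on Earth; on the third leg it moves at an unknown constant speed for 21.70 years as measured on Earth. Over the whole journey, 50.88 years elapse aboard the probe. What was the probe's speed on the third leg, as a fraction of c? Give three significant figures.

β = 0.869

Leg 1: γ = 1/√(1 − 0.7736²) = 1/√0.4015 = 1.578; τ_1 = 11.53/1.578 = 7.306 years.
Leg 2: γ = 1/√(1 − 0.582²) = 1/√0.6613 = 1.230; τ_2 = 40.38/1.230 = 32.84 years.
Leg 3: speed unknown; τ_3 = 21.70/γ_3.
Total proper time: 7.306 + 32.84 + τ_3 = 50.88, so τ_3 = 50.88 − 40.14 = 10.74 years.
γ_3 = 21.70/10.74 = 2.021; β = √(1 − 1/γ²) = √0.7552.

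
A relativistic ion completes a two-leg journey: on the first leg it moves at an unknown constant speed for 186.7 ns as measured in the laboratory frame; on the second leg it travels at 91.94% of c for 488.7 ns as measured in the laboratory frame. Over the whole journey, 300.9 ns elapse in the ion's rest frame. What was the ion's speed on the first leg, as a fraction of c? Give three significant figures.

β = 0.813

Leg 1: speed unknown; τ_1 = 186.7/γ_1.
Leg 2: β = 0.9194; γ = 1/√(1 − 0.9194²) = 1/√0.1547 = 2.542; τ_2 = 488.7/2.542 = 192.2 ns.
Total proper time: τ_1 + 192.2 = 300.9, so τ_1 = 300.9 − 192.2 = 108.7 ns.
γ_1 = 186.7/108.7 = 1.718; β = √(1 − 1/γ²) = √0.6611.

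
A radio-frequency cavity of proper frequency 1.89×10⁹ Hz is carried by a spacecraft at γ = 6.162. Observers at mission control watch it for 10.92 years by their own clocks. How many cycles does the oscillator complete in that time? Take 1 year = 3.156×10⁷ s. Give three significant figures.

N = 1.06×10¹⁷

γ = 6.162
During 10.92 years of lab time, the oscillator's proper time advances by τ = Δt/γ = 10.92/6.162 = 1.772 years = 5.593×10⁷ s.
N = f × τ = 1.89×10⁹ × 5.593×10⁷ = 1.057×10¹⁷.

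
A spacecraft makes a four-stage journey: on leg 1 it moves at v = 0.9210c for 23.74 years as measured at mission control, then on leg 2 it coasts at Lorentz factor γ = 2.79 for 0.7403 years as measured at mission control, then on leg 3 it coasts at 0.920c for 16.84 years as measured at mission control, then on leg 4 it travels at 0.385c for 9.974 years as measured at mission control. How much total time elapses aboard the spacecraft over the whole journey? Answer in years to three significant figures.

τ = 25.3 years

Leg 1: γ = 1/√(1 − 0.9210²) = 1/√0.1518 = 2.567; τ_1 = 23.74/2.567 = 9.248 years.
Leg 2: γ = 2.79; τ_2 = 0.7403/2.790 = 0.2653 years.
Leg 3: γ = 1/√(1 − 0.920²) = 1/√0.1536 = 2.552; τ_3 = 16.84/2.552 = 6.600 years.
Leg 4: γ = 1/√(1 − 0.385²) = 1/√0.8518 = 1.084; τ_4 = 9.974/1.084 = 9.205 years.
Total: 9.248 + 0.2653 + 6.600 + 9.205 years.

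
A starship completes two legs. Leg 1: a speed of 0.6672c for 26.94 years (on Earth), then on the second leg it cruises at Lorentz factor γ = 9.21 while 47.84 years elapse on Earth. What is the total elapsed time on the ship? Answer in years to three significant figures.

τ = 25.3 years

Leg 1: γ = 1/√(1 − 0.6672²) = 1/√0.5548 = 1.343; τ_1 = 26.94/1.343 = 20.07 years.
Leg 2: γ = 9.21; τ_2 = 47.84/9.210 = 5.194 years.
Total: 20.07 + 5.194 years.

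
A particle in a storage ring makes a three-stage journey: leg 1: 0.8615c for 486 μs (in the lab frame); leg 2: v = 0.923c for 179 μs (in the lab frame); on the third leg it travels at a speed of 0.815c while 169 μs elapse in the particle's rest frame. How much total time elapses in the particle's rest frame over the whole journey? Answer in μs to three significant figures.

Leg 1: γ = 1/√(1 − 0.8615²) = 1/√0.2578 = 1.969; τ_1 = 486/1.969 = 246.8 μs.
Leg 2: γ = 1/√(1 − 0.923²) = 1/√0.1481 = 2.599; τ_2 = 179/2.599 = 68.88 μs.
Leg 3: 169 μs is already measured in the particle's rest frame.
Total: 246.8 + 68.88 + 169.0 μs.

τ = 485 μs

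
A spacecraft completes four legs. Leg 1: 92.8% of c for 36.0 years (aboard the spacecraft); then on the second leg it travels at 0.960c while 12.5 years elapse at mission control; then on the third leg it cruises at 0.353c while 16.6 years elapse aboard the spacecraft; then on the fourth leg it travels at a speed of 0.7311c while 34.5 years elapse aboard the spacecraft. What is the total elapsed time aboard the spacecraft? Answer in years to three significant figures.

Leg 1: 36.0 years is already measured aboard the spacecraft.
Leg 2: γ = 1/√(1 − 0.960²) = 25/7 ≈ 3.571; τ_2 = 12.5/3.571 = 3.500 years.
Leg 3: 16.6 years is already measured aboard the spacecraft.
Leg 4: 34.5 years is already measured aboard the spacecraft.
Total: 36.00 + 3.500 + 16.60 + 34.50 years.

τ = 90.6 years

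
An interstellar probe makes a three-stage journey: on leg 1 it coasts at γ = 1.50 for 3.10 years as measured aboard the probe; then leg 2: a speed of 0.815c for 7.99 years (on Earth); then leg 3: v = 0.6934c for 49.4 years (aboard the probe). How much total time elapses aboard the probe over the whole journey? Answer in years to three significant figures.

τ = 57.1 years

Leg 1: 3.10 years is already measured aboard the probe.
Leg 2: γ = 1/√(1 − 0.815²) = 1/√0.3358 = 1.726; τ_2 = 7.99/1.726 = 4.630 years.
Leg 3: 49.4 years is already measured aboard the probe.
Total: 3.100 + 4.630 + 49.40 years.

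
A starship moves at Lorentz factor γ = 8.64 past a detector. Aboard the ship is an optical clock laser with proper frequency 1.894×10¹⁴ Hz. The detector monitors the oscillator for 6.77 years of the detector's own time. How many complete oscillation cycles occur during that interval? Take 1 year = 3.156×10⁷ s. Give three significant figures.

N = 4.68×10²¹

γ = 8.64
During 6.77 years of lab time, the oscillator's proper time advances by τ = Δt/γ = 6.77/8.640 = 0.7836 years = 2.473×10⁷ s.
N = f × τ = 1.894×10¹⁴ × 2.473×10⁷ = 4.684×10²¹.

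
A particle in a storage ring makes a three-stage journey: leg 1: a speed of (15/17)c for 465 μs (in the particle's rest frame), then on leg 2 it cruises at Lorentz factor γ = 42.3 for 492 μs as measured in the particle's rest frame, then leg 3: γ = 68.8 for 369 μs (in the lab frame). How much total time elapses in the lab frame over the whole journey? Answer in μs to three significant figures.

Leg 1: γ = 1/√(1 − (15/17)²) = 17/8 = 2.125; Δt_1 = 2.125 × 465 = 988.1 μs.
Leg 2: γ = 42.3; Δt_2 = 42.30 × 492 = 2.081×10⁴ μs.
Leg 3: 369 μs is already measured in the lab frame.
Total: 988.1 + 2.081×10⁴ + 369.0 μs.

Δt = 2.22×10⁴ μs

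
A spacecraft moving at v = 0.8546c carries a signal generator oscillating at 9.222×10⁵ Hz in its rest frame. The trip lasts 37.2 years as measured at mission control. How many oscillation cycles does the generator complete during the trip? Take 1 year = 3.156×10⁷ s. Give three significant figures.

γ = 1/√(1 − 0.8546²) = 1/√0.2697 = 1.926
The oscillator's own cycle count is N = f × τ where τ is the proper time aboard the spacecraft. τ = Δt/γ = 37.2/1.926 = 19.32 years = 6.097×10⁸ s.
N = 9.222×10⁵ × 6.097×10⁸ = 5.622×10¹⁴.

N = 5.62×10¹⁴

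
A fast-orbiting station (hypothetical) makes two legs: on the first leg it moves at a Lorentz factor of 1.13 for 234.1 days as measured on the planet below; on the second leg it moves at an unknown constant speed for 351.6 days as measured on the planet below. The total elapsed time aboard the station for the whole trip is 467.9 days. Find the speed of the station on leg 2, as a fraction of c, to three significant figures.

Leg 1: γ = 1.13; τ_1 = 234.1/1.130 = 207.2 days.
Leg 2: speed unknown; τ_2 = 351.6/γ_2.
Total proper time: 207.2 + τ_2 = 467.9, so τ_2 = 467.9 − 207.2 = 260.7 days.
γ_2 = 351.6/260.7 = 1.349; β = √(1 − 1/γ²) = √0.4501.

β = 0.671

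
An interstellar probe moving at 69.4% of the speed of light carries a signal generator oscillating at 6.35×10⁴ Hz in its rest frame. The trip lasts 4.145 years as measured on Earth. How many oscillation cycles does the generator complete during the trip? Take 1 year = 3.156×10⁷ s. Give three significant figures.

N = 5.98×10¹²

β = 0.694; γ = 1/√(1 − 0.694²) = 1/√0.5184 = 1.389
The oscillator's own cycle count is N = f × τ where τ is the proper time aboard the probe. τ = Δt/γ = 4.145/1.389 = 2.984 years = 9.418×10⁷ s.
N = 6.35×10⁴ × 9.418×10⁷ = 5.981×10¹².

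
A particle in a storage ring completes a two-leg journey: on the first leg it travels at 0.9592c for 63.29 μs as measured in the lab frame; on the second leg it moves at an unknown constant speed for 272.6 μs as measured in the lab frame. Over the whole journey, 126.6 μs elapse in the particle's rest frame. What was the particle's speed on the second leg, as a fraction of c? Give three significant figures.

Leg 1: γ = 1/√(1 − 0.9592²) = 1/√0.07994 = 3.537; τ_1 = 63.29/3.537 = 17.89 μs.
Leg 2: speed unknown; τ_2 = 272.6/γ_2.
Total proper time: 17.89 + τ_2 = 126.6, so τ_2 = 126.6 − 17.89 = 108.7 μs.
γ_2 = 272.6/108.7 = 2.508; β = √(1 − 1/γ²) = √0.8410.

β = 0.917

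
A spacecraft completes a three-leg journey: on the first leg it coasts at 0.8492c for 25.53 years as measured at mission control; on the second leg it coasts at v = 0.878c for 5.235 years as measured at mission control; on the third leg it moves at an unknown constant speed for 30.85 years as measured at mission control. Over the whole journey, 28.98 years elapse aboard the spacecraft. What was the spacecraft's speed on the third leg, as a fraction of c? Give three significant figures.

Leg 1: γ = 1/√(1 − 0.8492²) = 1/√0.2789 = 1.894; τ_1 = 25.53/1.894 = 13.48 years.
Leg 2: γ = 1/√(1 − 0.878²) = 1/√0.2291 = 2.089; τ_2 = 5.235/2.089 = 2.506 years.
Leg 3: speed unknown; τ_3 = 30.85/γ_3.
Total proper time: 13.48 + 2.506 + τ_3 = 28.98, so τ_3 = 28.98 − 15.99 = 12.99 years.
γ_3 = 30.85/12.99 = 2.374; β = √(1 − 1/γ²) = √0.8226.

β = 0.907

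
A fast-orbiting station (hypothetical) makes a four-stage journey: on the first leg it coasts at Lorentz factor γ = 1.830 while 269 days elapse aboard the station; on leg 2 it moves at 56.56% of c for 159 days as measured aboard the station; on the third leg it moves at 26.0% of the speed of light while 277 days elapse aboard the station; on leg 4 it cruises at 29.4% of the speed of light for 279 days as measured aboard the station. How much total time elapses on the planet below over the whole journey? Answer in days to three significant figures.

Δt = 1260 days

Leg 1: γ = 1.830; Δt_1 = 1.830 × 269 = 492.3 days.
Leg 2: β = 0.5656; γ = 1/√(1 − 0.5656²) = 1/√0.6801 = 1.213; Δt_2 = 1.213 × 159 = 192.8 days.
Leg 3: β = 0.260; γ = 1/√(1 − 0.260²) = 1/√0.9324 = 1.036; Δt_3 = 1.036 × 277 = 286.9 days.
Leg 4: β = 0.294; γ = 1/√(1 − 0.294²) = 1/√0.9136 = 1.046; Δt_4 = 1.046 × 279 = 291.9 days.
Total: 492.3 + 192.8 + 286.9 + 291.9 days.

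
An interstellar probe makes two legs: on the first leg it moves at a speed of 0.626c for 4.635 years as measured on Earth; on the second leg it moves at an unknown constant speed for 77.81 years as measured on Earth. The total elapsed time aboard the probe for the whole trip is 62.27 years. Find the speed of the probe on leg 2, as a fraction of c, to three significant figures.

Leg 1: γ = 1/√(1 − 0.626²) = 1/√0.6081 = 1.282; τ_1 = 4.635/1.282 = 3.614 years.
Leg 2: speed unknown; τ_2 = 77.81/γ_2.
Total proper time: 3.614 + τ_2 = 62.27, so τ_2 = 62.27 − 3.614 = 58.66 years.
γ_2 = 77.81/58.66 = 1.327; β = √(1 − 1/γ²) = √0.4317.

β = 0.657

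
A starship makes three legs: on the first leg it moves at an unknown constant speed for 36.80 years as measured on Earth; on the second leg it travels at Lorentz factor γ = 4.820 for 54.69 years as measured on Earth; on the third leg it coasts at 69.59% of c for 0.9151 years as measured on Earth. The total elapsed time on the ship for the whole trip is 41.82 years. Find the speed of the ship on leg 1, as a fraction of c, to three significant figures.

β = 0.586

Leg 1: speed unknown; τ_1 = 36.80/γ_1.
Leg 2: γ = 4.820; τ_2 = 54.69/4.820 = 11.35 years.
Leg 3: β = 0.6959; γ = 1/√(1 − 0.6959²) = 1/√0.5157 = 1.392; τ_3 = 0.9151/1.392 = 0.6572 years.
Total proper time: τ_1 + 11.35 + 0.6572 = 41.82, so τ_1 = 41.82 − 12.00 = 29.82 years.
γ_1 = 36.80/29.82 = 1.234; β = √(1 − 1/γ²) = √0.3435.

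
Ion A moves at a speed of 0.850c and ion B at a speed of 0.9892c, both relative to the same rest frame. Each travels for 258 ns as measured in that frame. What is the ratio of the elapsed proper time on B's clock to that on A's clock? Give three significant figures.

τ_B/τ_A = 0.278

A: γ = 1/√(1 − 0.850²) = 1/√0.2775 = 1.898. B: γ = 1/√(1 − 0.9892²) = 1/√0.02148 = 6.823.
τ_A/τ_B = γ_B/γ_A = 6.823/1.898 = 3.594, so τ_B/τ_A = 0.2782.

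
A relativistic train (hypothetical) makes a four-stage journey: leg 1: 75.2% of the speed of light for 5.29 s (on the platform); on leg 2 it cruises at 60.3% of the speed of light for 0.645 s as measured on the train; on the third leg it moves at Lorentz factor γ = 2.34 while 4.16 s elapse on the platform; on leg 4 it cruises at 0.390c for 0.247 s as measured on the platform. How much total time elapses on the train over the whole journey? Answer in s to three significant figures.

τ = 6.14 s

Leg 1: β = 0.752; γ = 1/√(1 − 0.752²) = 1/√0.4345 = 1.517; τ_1 = 5.29/1.517 = 3.487 s.
Leg 2: 0.645 s is already measured on the train.
Leg 3: γ = 2.34; τ_3 = 4.16/2.340 = 1.778 s.
Leg 4: γ = 1/√(1 − 0.390²) = 1/√0.8479 = 1.086; τ_4 = 0.247/1.086 = 0.2274 s.
Total: 3.487 + 0.6450 + 1.778 + 0.2274 s.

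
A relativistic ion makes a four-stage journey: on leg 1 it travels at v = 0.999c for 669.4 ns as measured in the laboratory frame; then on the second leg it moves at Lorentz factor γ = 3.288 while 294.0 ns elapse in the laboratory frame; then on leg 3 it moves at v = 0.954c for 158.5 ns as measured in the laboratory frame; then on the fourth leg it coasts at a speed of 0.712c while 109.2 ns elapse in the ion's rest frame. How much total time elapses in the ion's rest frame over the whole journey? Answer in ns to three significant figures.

Leg 1: γ = 1/√(1 − 0.999²) = 1/√0.001999 = 22.37; τ_1 = 669.4/22.37 = 29.93 ns.
Leg 2: γ = 3.288; τ_2 = 294.0/3.288 = 89.42 ns.
Leg 3: γ = 1/√(1 − 0.954²) = 1/√0.08988 = 3.335; τ_3 = 158.5/3.335 = 47.52 ns.
Leg 4: 109.2 ns is already measured in the ion's rest frame.
Total: 29.93 + 89.42 + 47.52 + 109.2 ns.

τ = 276 ns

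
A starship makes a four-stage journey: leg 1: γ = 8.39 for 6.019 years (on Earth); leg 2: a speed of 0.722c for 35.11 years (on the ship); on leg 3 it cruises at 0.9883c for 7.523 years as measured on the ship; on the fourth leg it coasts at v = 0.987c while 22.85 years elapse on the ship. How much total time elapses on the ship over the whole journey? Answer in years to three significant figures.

τ = 66.2 years

Leg 1: γ = 8.39; τ_1 = 6.019/8.390 = 0.7174 years.
Leg 2: 35.11 years is already measured on the ship.
Leg 3: 7.523 years is already measured on the ship.
Leg 4: 22.85 years is already measured on the ship.
Total: 0.7174 + 35.11 + 7.523 + 22.85 years.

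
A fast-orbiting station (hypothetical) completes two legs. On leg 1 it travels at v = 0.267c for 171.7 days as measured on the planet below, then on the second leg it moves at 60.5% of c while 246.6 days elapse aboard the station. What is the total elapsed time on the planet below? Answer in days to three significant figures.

Leg 1: 171.7 days is already measured on the planet below.
Leg 2: β = 0.605; γ = 1/√(1 − 0.605²) = 1/√0.6340 = 1.256; Δt_2 = 1.256 × 246.6 = 309.7 days.
Total: 171.7 + 309.7 days.

Δt = 481 days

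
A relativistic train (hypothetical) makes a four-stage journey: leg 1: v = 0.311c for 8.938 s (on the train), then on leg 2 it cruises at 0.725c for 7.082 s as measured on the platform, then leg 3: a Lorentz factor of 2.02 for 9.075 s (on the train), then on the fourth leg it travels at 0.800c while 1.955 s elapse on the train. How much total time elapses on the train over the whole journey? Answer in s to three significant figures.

τ = 24.8 s

Leg 1: 8.938 s is already measured on the train.
Leg 2: γ = 1/√(1 − 0.725²) = 1/√0.4744 = 1.452; τ_2 = 7.082/1.452 = 4.878 s.
Leg 3: 9.075 s is already measured on the train.
Leg 4: 1.955 s is already measured on the train.
Total: 8.938 + 4.878 + 9.075 + 1.955 s.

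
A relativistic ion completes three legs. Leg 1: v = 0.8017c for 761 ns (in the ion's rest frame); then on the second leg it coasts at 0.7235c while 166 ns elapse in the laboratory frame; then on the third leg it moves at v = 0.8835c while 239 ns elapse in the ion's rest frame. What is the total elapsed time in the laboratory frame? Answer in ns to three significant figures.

Δt = 1950 ns

Leg 1: γ = 1/√(1 − 0.8017²) = 1/√0.3573 = 1.673; Δt_1 = 1.673 × 761 = 1273 ns.
Leg 2: 166 ns is already measured in the laboratory frame.
Leg 3: γ = 1/√(1 − 0.8835²) = 1/√0.2194 = 2.135; Δt_3 = 2.135 × 239 = 510.2 ns.
Total: 1273 + 166.0 + 510.2 ns.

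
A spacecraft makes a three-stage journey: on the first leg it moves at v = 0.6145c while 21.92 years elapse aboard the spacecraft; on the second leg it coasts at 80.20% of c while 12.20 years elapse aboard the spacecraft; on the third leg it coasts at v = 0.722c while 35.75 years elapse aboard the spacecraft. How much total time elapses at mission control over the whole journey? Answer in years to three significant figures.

Leg 1: γ = 1/√(1 − 0.6145²) = 1/√0.6224 = 1.268; Δt_1 = 1.268 × 21.92 = 27.78 years.
Leg 2: β = 0.8020; γ = 1/√(1 − 0.8020²) = 1/√0.3568 = 1.674; Δt_2 = 1.674 × 12.20 = 20.42 years.
Leg 3: γ = 1/√(1 − 0.722²) = 1/√0.4787 = 1.445; Δt_3 = 1.445 × 35.75 = 51.67 years.
Total: 27.78 + 20.42 + 51.67 years.

Δt = 99.9 years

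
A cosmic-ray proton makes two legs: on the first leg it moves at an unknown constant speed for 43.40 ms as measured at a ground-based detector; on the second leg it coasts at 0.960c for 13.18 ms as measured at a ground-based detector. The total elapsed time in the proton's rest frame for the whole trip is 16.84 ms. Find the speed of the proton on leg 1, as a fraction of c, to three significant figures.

Leg 1: speed unknown; τ_1 = 43.40/γ_1.
Leg 2: γ = 1/√(1 − 0.960²) = 25/7 ≈ 3.571; τ_2 = 13.18/3.571 = 3.690 ms.
Total proper time: τ_1 + 3.690 = 16.84, so τ_1 = 16.84 − 3.690 = 13.15 ms.
γ_1 = 43.40/13.15 = 3.300; β = √(1 − 1/γ²) = √0.9082.

β = 0.953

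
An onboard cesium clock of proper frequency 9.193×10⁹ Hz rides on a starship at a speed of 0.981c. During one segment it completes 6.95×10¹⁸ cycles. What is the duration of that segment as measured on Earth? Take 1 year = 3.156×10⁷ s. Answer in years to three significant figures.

Δt = 123 years

γ = 1/√(1 − 0.981²) = 1/√0.03764 = 5.154
Proper time for N cycles: τ = N/f = 6.95×10¹⁸/(9.193×10⁹) = 7.560×10⁸ s = 23.95 years.
Lab-frame duration Δt = γτ = 5.154 × 23.95 = 123.5 years.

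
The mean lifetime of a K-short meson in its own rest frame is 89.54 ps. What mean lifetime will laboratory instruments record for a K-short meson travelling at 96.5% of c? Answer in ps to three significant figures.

Δt = 341 ps

β = 0.965; γ = 1/√(1 − 0.965²) = 1/√0.06878 = 3.813
The rest-frame lifetime is the proper time; the lab measures the dilated interval Δt = γτ₀ = 3.813 × 89.54 ps.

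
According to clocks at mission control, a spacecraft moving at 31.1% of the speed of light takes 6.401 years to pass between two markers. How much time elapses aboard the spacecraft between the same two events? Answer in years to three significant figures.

τ = 6.08 years

β = 0.311; γ = 1/√(1 − 0.311²) = 1/√0.9033 = 1.052
The interval measured at mission control is the dilated one; the clock aboard the spacecraft measures the proper time τ = Δt/γ = 6.401/1.052 years.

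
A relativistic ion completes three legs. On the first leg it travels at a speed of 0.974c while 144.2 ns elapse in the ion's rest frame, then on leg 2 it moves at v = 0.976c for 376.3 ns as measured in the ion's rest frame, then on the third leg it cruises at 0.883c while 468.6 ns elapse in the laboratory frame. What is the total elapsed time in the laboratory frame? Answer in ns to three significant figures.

Leg 1: γ = 1/√(1 − 0.974²) = 1/√0.05132 = 4.414; Δt_1 = 4.414 × 144.2 = 636.5 ns.
Leg 2: γ = 1/√(1 − 0.976²) = 1/√0.04742 = 4.592; Δt_2 = 4.592 × 376.3 = 1728 ns.
Leg 3: 468.6 ns is already measured in the laboratory frame.
Total: 636.5 + 1728 + 468.6 ns.

Δt = 2830 ns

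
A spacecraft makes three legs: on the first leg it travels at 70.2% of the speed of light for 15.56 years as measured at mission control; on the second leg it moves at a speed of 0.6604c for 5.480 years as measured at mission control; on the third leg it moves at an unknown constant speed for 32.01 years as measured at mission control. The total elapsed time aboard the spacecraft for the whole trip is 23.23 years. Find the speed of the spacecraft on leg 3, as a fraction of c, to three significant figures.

Leg 1: β = 0.702; γ = 1/√(1 − 0.702²) = 1/√0.5072 = 1.404; τ_1 = 15.56/1.404 = 11.08 years.
Leg 2: γ = 1/√(1 − 0.6604²) = 1/√0.5639 = 1.332; τ_2 = 5.480/1.332 = 4.115 years.
Leg 3: speed unknown; τ_3 = 32.01/γ_3.
Total proper time: 11.08 + 4.115 + τ_3 = 23.23, so τ_3 = 23.23 − 15.20 = 8.034 years.
γ_3 = 32.01/8.034 = 3.985; β = √(1 − 1/γ²) = √0.9370.

β = 0.968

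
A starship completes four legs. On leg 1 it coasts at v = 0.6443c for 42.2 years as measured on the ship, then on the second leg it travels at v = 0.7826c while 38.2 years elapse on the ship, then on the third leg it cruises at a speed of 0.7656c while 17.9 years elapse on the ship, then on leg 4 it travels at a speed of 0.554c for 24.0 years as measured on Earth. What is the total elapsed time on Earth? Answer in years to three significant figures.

Δt = 168 years

Leg 1: γ = 1/√(1 − 0.6443²) = 1/√0.5849 = 1.308; Δt_1 = 1.308 × 42.2 = 55.18 years.
Leg 2: γ = 1/√(1 − 0.7826²) = 1/√0.3875 = 1.606; Δt_2 = 1.606 × 38.2 = 61.36 years.
Leg 3: γ = 1/√(1 − 0.7656²) = 1/√0.4139 = 1.554; Δt_3 = 1.554 × 17.9 = 27.82 years.
Leg 4: 24.0 years is already measured on Earth.
Total: 55.18 + 61.36 + 27.82 + 24.00 years.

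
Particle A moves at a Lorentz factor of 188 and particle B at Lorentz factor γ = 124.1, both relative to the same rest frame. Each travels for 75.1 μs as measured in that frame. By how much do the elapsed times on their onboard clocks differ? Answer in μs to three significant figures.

|τ_A − τ_B| = 0.206 μs

A: γ = 188; τ_A = 75.1/188.0 = 0.3995 μs.
B: γ = 124.1; τ_B = 75.1/124.1 = 0.6052 μs.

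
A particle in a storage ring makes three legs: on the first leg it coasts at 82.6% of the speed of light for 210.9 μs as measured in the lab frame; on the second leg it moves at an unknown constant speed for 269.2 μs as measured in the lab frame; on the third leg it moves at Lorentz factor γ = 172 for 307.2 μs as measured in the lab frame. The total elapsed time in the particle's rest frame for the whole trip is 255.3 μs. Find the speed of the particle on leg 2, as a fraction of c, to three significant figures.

β = 0.866

Leg 1: β = 0.826; γ = 1/√(1 − 0.826²) = 1/√0.3177 = 1.774; τ_1 = 210.9/1.774 = 118.9 μs.
Leg 2: speed unknown; τ_2 = 269.2/γ_2.
Leg 3: γ = 172; τ_3 = 307.2/172.0 = 1.786 μs.
Total proper time: 118.9 + τ_2 + 1.786 = 255.3, so τ_2 = 255.3 − 120.7 = 134.6 μs.
γ_2 = 269.2/134.6 = 1.999; β = √(1 − 1/γ²) = √0.7499.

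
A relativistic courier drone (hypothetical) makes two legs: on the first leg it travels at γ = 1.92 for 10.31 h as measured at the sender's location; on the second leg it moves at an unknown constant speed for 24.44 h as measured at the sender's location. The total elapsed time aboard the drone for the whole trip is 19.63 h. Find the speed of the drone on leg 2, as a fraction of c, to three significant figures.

β = 0.812

Leg 1: γ = 1.92; τ_1 = 10.31/1.920 = 5.370 h.
Leg 2: speed unknown; τ_2 = 24.44/γ_2.
Total proper time: 5.370 + τ_2 = 19.63, so τ_2 = 19.63 − 5.370 = 14.26 h.
γ_2 = 24.44/14.26 = 1.714; β = √(1 − 1/γ²) = √0.6596.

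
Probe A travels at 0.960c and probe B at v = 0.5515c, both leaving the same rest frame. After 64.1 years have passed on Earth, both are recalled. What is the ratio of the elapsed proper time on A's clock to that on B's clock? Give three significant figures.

τ_A/τ_B = 0.336

A: γ = 1/√(1 − 0.960²) = 25/7 ≈ 3.571. B: γ = 1/√(1 − 0.5515²) = 1/√0.6958 = 1.199.
τ_A/τ_B = γ_B/γ_A = 1.199/3.571 = 0.3357, so τ_A/τ_B = 0.3357.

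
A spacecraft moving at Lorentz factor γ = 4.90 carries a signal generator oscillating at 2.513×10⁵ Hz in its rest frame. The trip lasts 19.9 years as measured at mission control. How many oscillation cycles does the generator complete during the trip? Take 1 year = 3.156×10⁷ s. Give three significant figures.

N = 3.22×10¹³

γ = 4.90
The oscillator's own cycle count is N = f × τ where τ is the proper time aboard the spacecraft. τ = Δt/γ = 19.9/4.900 = 4.061 years = 1.282×10⁸ s.
N = 2.513×10⁵ × 1.282×10⁸ = 3.221×10¹³.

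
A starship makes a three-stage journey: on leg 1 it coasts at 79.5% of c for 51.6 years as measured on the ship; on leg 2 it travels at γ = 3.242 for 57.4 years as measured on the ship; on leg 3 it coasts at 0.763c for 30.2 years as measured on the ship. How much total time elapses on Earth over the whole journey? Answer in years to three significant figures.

Δt = 318 years

Leg 1: β = 0.795; γ = 1/√(1 − 0.795²) = 1/√0.3680 = 1.649; Δt_1 = 1.649 × 51.6 = 85.06 years.
Leg 2: γ = 3.242; Δt_2 = 3.242 × 57.4 = 186.1 years.
Leg 3: γ = 1/√(1 − 0.763²) = 1/√0.4178 = 1.547; Δt_3 = 1.547 × 30.2 = 46.72 years.
Total: 85.06 + 186.1 + 46.72 years.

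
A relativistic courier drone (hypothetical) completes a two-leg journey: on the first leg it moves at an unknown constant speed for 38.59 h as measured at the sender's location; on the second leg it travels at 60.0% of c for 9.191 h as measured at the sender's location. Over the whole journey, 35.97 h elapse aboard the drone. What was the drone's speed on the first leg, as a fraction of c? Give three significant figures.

Leg 1: speed unknown; τ_1 = 38.59/γ_1.
Leg 2: β = 0.600; γ = 1/√(1 − 0.600²) = 1/√0.6400 = 1.250; τ_2 = 9.191/1.250 = 7.353 h.
Total proper time: τ_1 + 7.353 = 35.97, so τ_1 = 35.97 − 7.353 = 28.62 h.
γ_1 = 38.59/28.62 = 1.348; β = √(1 − 1/γ²) = √0.4501.

β = 0.671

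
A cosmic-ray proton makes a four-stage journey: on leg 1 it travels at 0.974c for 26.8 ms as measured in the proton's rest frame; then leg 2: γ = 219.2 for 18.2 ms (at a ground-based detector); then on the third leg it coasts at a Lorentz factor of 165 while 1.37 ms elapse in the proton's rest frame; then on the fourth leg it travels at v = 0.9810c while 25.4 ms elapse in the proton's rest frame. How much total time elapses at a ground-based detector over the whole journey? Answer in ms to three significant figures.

Leg 1: γ = 1/√(1 − 0.974²) = 1/√0.05132 = 4.414; Δt_1 = 4.414 × 26.8 = 118.3 ms.
Leg 2: 18.2 ms is already measured at a ground-based detector.
Leg 3: γ = 165; Δt_3 = 165.0 × 1.37 = 226.0 ms.
Leg 4: γ = 1/√(1 − 0.9810²) = 1/√0.03764 = 5.154; Δt_4 = 5.154 × 25.4 = 130.9 ms.
Total: 118.3 + 18.20 + 226.0 + 130.9 ms.

Δt = 493 ms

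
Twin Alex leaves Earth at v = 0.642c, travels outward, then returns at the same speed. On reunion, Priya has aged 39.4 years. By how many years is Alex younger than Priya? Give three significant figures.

γ = 1/√(1 − 0.642²) = 1/√0.5878 = 1.304
Alex's elapsed proper time: τ = 39.4/1.304 = 30.21 years.
Age gap = Δt − τ = 39.4 − 30.21 years.

Δt − τ = 9.19 years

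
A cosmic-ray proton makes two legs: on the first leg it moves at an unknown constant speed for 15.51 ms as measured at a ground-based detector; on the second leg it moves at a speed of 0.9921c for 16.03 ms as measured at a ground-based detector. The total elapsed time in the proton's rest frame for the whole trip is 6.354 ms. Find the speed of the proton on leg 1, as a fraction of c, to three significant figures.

Leg 1: speed unknown; τ_1 = 15.51/γ_1.
Leg 2: γ = 1/√(1 − 0.9921²) = 1/√0.01574 = 7.971; τ_2 = 16.03/7.971 = 2.011 ms.
Total proper time: τ_1 + 2.011 = 6.354, so τ_1 = 6.354 − 2.011 = 4.343 ms.
γ_1 = 15.51/4.343 = 3.571; β = √(1 − 1/γ²) = √0.9216.

β = 0.960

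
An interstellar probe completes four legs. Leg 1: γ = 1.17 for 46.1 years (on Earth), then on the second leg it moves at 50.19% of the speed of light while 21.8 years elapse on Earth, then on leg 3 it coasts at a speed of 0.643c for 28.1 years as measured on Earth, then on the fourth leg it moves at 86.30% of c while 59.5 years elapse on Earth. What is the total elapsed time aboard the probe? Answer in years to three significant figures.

Leg 1: γ = 1.17; τ_1 = 46.1/1.170 = 39.40 years.
Leg 2: β = 0.5019; γ = 1/√(1 − 0.5019²) = 1/√0.7481 = 1.156; τ_2 = 21.8/1.156 = 18.86 years.
Leg 3: γ = 1/√(1 − 0.643²) = 1/√0.5866 = 1.306; τ_3 = 28.1/1.306 = 21.52 years.
Leg 4: β = 0.8630; γ = 1/√(1 − 0.8630²) = 1/√0.2552 = 1.979; τ_4 = 59.5/1.979 = 30.06 years.
Total: 39.40 + 18.86 + 21.52 + 30.06 years.

τ = 110 years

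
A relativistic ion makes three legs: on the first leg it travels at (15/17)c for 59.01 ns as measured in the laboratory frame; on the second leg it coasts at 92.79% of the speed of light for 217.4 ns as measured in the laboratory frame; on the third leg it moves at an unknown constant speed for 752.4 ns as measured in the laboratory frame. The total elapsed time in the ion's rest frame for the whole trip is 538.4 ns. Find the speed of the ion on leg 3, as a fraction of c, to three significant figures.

Leg 1: γ = 1/√(1 − (15/17)²) = 17/8 = 2.125; τ_1 = 59.01/2.125 = 27.77 ns.
Leg 2: β = 0.9279; γ = 1/√(1 − 0.9279²) = 1/√0.1390 = 2.682; τ_2 = 217.4/2.682 = 81.05 ns.
Leg 3: speed unknown; τ_3 = 752.4/γ_3.
Total proper time: 27.77 + 81.05 + τ_3 = 538.4, so τ_3 = 538.4 − 108.8 = 429.6 ns.
γ_3 = 752.4/429.6 = 1.751; β = √(1 − 1/γ²) = √0.6740.

β = 0.821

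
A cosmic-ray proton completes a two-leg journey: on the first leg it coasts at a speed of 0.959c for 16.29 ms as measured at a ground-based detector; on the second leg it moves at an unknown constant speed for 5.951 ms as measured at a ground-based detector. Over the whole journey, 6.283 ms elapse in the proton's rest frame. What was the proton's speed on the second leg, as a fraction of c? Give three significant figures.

β = 0.960

Leg 1: γ = 1/√(1 − 0.959²) = 1/√0.08032 = 3.529; τ_1 = 16.29/3.529 = 4.617 ms.
Leg 2: speed unknown; τ_2 = 5.951/γ_2.
Total proper time: 4.617 + τ_2 = 6.283, so τ_2 = 6.283 − 4.617 = 1.666 ms.
γ_2 = 5.951/1.666 = 3.571; β = √(1 − 1/γ²) = √0.9216.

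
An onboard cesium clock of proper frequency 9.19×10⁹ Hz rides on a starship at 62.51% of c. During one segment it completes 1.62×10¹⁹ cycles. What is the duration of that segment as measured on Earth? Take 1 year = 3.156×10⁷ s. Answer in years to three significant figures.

β = 0.6251; γ = 1/√(1 − 0.6251²) = 1/√0.6092 = 1.281
Proper time for N cycles: τ = N/f = 1.62×10¹⁹/(9.19×10⁹) = 1.763×10⁹ s = 55.86 years.
Lab-frame duration Δt = γτ = 1.281 × 55.86 = 71.56 years.

Δt = 71.6 years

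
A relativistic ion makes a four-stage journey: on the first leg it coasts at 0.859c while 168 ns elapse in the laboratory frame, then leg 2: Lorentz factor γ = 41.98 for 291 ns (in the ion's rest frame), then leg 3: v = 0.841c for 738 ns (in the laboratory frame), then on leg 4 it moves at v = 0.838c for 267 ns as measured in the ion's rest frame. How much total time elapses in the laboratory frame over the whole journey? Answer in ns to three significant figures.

Leg 1: 168 ns is already measured in the laboratory frame.
Leg 2: γ = 41.98; Δt_2 = 41.98 × 291 = 1.222×10⁴ ns.
Leg 3: 738 ns is already measured in the laboratory frame.
Leg 4: γ = 1/√(1 − 0.838²) = 1/√0.2978 = 1.833; Δt_4 = 1.833 × 267 = 489.3 ns.
Total: 168.0 + 1.222×10⁴ + 738.0 + 489.3 ns.

Δt = 1.36×10⁴ ns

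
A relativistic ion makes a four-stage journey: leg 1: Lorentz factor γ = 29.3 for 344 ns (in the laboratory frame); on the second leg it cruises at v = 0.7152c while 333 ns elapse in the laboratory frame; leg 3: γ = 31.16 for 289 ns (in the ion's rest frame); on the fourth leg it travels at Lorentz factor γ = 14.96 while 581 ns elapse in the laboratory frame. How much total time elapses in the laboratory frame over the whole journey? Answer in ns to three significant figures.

Δt = 1.03×10⁴ ns

Leg 1: 344 ns is already measured in the laboratory frame.
Leg 2: 333 ns is already measured in the laboratory frame.
Leg 3: γ = 31.16; Δt_3 = 31.16 × 289 = 9005 ns.
Leg 4: 581 ns is already measured in the laboratory frame.
Total: 344.0 + 333.0 + 9005 + 581.0 ns.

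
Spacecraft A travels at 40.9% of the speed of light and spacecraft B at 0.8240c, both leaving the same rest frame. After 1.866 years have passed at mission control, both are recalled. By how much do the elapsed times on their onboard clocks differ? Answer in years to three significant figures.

A: β = 0.409; γ = 1/√(1 − 0.409²) = 1/√0.8327 = 1.096; τ_A = 1.866/1.096 = 1.703 years.
B: γ = 1/√(1 − 0.8240²) = 1/√0.3210 = 1.765; τ_B = 1.866/1.765 = 1.057 years.

|τ_A − τ_B| = 0.646 years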